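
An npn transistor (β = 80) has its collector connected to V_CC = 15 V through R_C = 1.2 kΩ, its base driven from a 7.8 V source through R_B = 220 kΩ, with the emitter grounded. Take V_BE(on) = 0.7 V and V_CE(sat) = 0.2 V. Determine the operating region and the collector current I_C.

active; I_C ≈ 2.6 mA

Assume active. Base-emitter loop: I_B = (V_BB − V_BE)/R_B = (7.8 − 0.7)/220 = 0.0323 mA.
I_C = β·I_B = 80×0.0323 = 2.58 mA.
V_CE = V_CC − I_C·R_C = 15 − 2.58×1.2 = 11.9 V > V_CE(sat), so the active-region assumption holds.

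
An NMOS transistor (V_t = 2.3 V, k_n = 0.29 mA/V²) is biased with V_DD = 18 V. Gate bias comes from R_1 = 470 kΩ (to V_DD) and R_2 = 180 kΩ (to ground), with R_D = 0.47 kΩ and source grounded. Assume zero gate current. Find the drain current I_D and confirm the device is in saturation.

I_D ≈ 1 mA

V_G = V_DD·R_2/(R_1+R_2) = 18×180/650 = 4.98 V. With the source grounded, V_GS = V_G = 4.98 V.
Assume saturation: I_D = (k_n/2)(V_GS − V_t)² = (0.29/2)×(4.98 − 2.3)² = 0.145×2.68² = 1.05 mA.
V_DS = V_DD − I_D·R_D = 18 − 1.05×0.47 = 17.5 V.
Saturation requires V_DS ≥ V_GS − V_t = 2.68 V; 17.5 ≥ 2.68 ✓.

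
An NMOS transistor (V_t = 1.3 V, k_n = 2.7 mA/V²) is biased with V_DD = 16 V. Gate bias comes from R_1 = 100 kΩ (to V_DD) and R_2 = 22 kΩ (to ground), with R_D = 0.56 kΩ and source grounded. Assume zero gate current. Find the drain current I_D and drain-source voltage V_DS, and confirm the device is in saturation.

I_D ≈ 3.4 mA, V_DS ≈ 14 V

V_G = V_DD·R_2/(R_1+R_2) = 16×22/122 = 2.89 V. With the source grounded, V_GS = V_G = 2.89 V.
Assume saturation: I_D = (k_n/2)(V_GS − V_t)² = (2.7/2)×(2.89 − 1.3)² = 1.35×1.59² = 3.39 mA.
V_DS = V_DD − I_D·R_D = 16 − 3.39×0.56 = 14.1 V.
Saturation requires V_DS ≥ V_GS − V_t = 1.59 V; 14.1 ≥ 1.59 ✓.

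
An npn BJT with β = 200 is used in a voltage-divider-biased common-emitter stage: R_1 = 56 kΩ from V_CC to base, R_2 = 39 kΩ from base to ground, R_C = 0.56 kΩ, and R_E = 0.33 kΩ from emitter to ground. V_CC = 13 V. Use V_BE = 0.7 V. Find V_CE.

V_CE ≈ 3.7 V

Thevenize the base divider: V_Th = V_CC·R_2/(R_1+R_2) = 13×39/95 = 5.34 V, R_Th = R_1‖R_2 = 23 kΩ.
Base-emitter loop: V_Th = I_B·R_Th + V_BE + (β+1)I_B·R_E, so I_B = (5.34 − 0.7) / (23 + 201×0.33) = 0.0519 mA.
I_C = β·I_B = 200×0.0519 = 10.4 mA, and I_E = (β+1)I_B = 10.4 mA.
V_CE = V_CC − I_C·R_C − I_E·R_E = 13 − 10.4×0.56 − 10.4×0.33 = 3.74 V.
V_CE = 3.74 V > 0.2 V confirms active-region operation.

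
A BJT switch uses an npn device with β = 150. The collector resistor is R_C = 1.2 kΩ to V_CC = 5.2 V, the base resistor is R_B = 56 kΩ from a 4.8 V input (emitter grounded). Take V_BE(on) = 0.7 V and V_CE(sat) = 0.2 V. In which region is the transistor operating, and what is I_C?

saturation; I_C ≈ 4.2 mA

Assume active: I_B = (4.8 − 0.7)/56 = 0.0732 mA, giving I_C = β·I_B = 11 mA.
But then V_CE = 5.2 − 11×1.2 = -7.98 V < V_CE(sat) = 0.2 V — impossible in the active region.
So the transistor is saturated. With V_CE = 0.2 V, I_C = (V_CC − 0.2)/R_C = 5/1.2 = 4.17 mA.
Check: β·I_B = 11 mA > I_C = 4.17 mA, confirming saturation.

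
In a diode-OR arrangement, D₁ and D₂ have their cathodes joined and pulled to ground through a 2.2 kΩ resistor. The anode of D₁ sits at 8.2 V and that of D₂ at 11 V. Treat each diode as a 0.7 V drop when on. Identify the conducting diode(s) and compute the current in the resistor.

Only D₂ conducts; I_R ≈ 4.7 mA

Assume both conduct. Then node N would need to be at both 8.2−0.7 = 7.5 V and 11−0.7 = 10.3 V, which is impossible.
Assume only D₂ conducts: V_N = 11 − 0.7 = 10.3 V, so I_R = 10.3/2.2 = 4.68 mA.
Check D₁: its anode-to-cathode voltage is 8.2 − 10.3 = -2.1 V < 0.7 V, so it is off. The assumption is consistent.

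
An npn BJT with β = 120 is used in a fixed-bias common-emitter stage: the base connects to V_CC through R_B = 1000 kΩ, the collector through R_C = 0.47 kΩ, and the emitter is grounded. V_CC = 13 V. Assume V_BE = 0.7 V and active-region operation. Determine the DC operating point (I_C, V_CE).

Base loop: V_CC = I_B·R_B + V_BE, so I_B = (13 − 0.7)/1000 kΩ = 0.0123 mA.
In the active region I_C = β·I_B = 120 × 0.0123 = 1.48 mA.
Collector loop: V_CE = V_CC − I_C·R_C = 13 − 1.48×0.47 = 12.3 V.
Since V_CE = 12.3 V > V_CE(sat) ≈ 0.2 V, the transistor is in the active region as assumed.

I_C ≈ 1.5 mA, V_CE ≈ 12 V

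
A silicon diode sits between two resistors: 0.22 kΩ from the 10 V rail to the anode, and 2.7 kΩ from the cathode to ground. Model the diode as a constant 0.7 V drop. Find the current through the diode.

The two resistors are in series with the diode, so KVL gives 10 = I·0.22 + 0.7 + I·2.7.
I = (10 − 0.7) / (0.22 + 2.7) kΩ = 9.3 / 2.92 = 3.18 mA.

I ≈ 3.2 mA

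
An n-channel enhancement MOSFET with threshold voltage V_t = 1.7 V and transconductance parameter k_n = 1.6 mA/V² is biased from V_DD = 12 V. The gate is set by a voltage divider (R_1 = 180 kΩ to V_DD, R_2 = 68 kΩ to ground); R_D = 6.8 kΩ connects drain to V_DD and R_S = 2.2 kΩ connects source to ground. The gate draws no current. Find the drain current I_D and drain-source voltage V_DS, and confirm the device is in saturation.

I_D ≈ 0.4 mA, V_DS ≈ 8.4 V

V_G = V_DD·R_2/(R_1+R_2) = 12×68/248 = 3.29 V.
Assume saturation: I_D = (k_n/2)(V_GS − V_t)² with V_GS = V_G − I_D·R_S = 3.29 − 2.2·I_D.
Substituting gives 3.87·I_D² − 6.6·I_D + 2.02 = 0, with roots I_D = 0.401 or 1.3 mA.
The root I_D = 1.3 mA gives V_GS = 0.424 V ≤ V_t, so take I_D = 0.401 mA.
Then V_GS = 2.41 V and V_DS = V_DD − I_D(R_D+R_S) = 12 − 0.401×9 = 8.39 V.
Saturation requires V_DS ≥ V_GS − V_t = 0.708 V; 8.39 ≥ 0.708 ✓.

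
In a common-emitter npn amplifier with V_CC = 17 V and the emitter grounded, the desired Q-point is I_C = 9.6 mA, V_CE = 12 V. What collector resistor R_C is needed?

Collector loop: V_CC = I_C·R_C + V_CE.
R_C = (V_CC − V_CE)/I_C = (17 − 12)/9.6 = 0.521 kΩ.

R_C ≈ 0.52 kΩ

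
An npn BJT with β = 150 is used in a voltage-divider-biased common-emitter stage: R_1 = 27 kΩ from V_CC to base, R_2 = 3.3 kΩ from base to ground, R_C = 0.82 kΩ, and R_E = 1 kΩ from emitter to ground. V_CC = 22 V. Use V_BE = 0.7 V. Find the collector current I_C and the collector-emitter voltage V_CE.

Thevenize the base divider: V_Th = V_CC·R_2/(R_1+R_2) = 22×3.3/30.3 = 2.4 V, R_Th = R_1‖R_2 = 2.94 kΩ.
Base-emitter loop: V_Th = I_B·R_Th + V_BE + (β+1)I_B·R_E, so I_B = (2.4 − 0.7) / (2.94 + 151×1) = 0.011 mA.
I_C = β·I_B = 150×0.011 = 1.65 mA, and I_E = (β+1)I_B = 1.66 mA.
V_CE = V_CC − I_C·R_C − I_E·R_E = 22 − 1.65×0.82 − 1.66×1 = 19 V.
V_CE = 19 V > 0.2 V confirms active-region operation.

I_C ≈ 1.7 mA, V_CE ≈ 19 V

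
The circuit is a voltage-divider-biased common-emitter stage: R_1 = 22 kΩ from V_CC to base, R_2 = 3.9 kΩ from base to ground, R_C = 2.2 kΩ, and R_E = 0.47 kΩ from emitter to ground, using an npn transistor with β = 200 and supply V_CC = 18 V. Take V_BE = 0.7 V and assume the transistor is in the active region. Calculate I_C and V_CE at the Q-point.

Thevenize the base divider: V_Th = V_CC·R_2/(R_1+R_2) = 18×3.9/25.9 = 2.71 V, R_Th = R_1‖R_2 = 3.31 kΩ.
Base-emitter loop: V_Th = I_B·R_Th + V_BE + (β+1)I_B·R_E, so I_B = (2.71 − 0.7) / (3.31 + 201×0.47) = 0.0206 mA.
I_C = β·I_B = 200×0.0206 = 4.11 mA, and I_E = (β+1)I_B = 4.13 mA.
V_CE = V_CC − I_C·R_C − I_E·R_E = 18 − 4.11×2.2 − 4.13×0.47 = 7.01 V.
V_CE = 7.01 V > 0.2 V confirms active-region operation.

I_C ≈ 4.1 mA, V_CE ≈ 7 V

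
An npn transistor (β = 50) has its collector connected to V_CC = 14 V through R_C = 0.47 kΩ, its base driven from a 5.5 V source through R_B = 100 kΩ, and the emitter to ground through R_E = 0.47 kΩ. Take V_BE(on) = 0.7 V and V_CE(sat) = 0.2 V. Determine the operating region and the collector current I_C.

active; I_C ≈ 1.9 mA

Assume active. Base-emitter loop: I_B = (V_BB − V_BE)/(R_B + (β+1)R_E) = (5.5 − 0.7)/(100 + 51×0.47) = 0.0387 mA.
I_C = β·I_B = 50×0.0387 = 1.94 mA.
V_CE = V_CC − I_C·R_C − I_E·R_E = 14 − 1.94×0.47 − 1.97×0.47 = 12.2 V > V_CE(sat), so the active-region assumption holds.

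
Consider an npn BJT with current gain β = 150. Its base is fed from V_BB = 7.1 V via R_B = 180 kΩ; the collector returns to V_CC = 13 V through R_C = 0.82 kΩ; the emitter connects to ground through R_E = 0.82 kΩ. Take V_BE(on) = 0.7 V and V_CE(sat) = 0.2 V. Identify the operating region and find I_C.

Assume active. Base-emitter loop: I_B = (V_BB − V_BE)/(R_B + (β+1)R_E) = (7.1 − 0.7)/(180 + 151×0.82) = 0.0211 mA.
I_C = β·I_B = 150×0.0211 = 3.16 mA.
V_CE = V_CC − I_C·R_C − I_E·R_E = 13 − 3.16×0.82 − 3.18×0.82 = 7.8 V > V_CE(sat), so the active-region assumption holds.

active; I_C ≈ 3.2 mA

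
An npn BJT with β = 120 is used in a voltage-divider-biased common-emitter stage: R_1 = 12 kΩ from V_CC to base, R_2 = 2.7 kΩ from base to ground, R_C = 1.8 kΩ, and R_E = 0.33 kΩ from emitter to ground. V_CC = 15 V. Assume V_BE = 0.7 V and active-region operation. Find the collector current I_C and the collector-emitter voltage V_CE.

I_C ≈ 5.9 mA, V_CE ≈ 2.5 V

Thevenize the base divider: V_Th = V_CC·R_2/(R_1+R_2) = 15×2.7/14.7 = 2.76 V, R_Th = R_1‖R_2 = 2.2 kΩ.
Base-emitter loop: V_Th = I_B·R_Th + V_BE + (β+1)I_B·R_E, so I_B = (2.76 − 0.7) / (2.2 + 121×0.33) = 0.0488 mA.
I_C = β·I_B = 120×0.0488 = 5.85 mA, and I_E = (β+1)I_B = 5.9 mA.
V_CE = V_CC − I_C·R_C − I_E·R_E = 15 − 5.85×1.8 − 5.9×0.33 = 2.52 V.
V_CE = 2.52 V > 0.2 V confirms active-region operation.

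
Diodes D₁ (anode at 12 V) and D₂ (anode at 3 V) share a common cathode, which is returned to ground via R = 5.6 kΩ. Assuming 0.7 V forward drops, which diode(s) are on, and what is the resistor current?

Only D₁ conducts; I_R ≈ 2 mA

Assume both conduct. Then node N would need to be at both 12−0.7 = 11.3 V and 3−0.7 = 2.3 V, which is impossible.
Assume only D₁ conducts: V_N = 12 − 0.7 = 11.3 V, so I_R = 11.3/5.6 = 2.02 mA.
Check D₂: its anode-to-cathode voltage is 3 − 11.3 = -8.3 V < 0.7 V, so it is off. The assumption is consistent.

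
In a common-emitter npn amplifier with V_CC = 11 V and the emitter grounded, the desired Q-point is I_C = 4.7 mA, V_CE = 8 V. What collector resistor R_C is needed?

Collector loop: V_CC = I_C·R_C + V_CE.
R_C = (V_CC − V_CE)/I_C = (11 − 8)/4.7 = 0.638 kΩ.

R_C ≈ 0.64 kΩ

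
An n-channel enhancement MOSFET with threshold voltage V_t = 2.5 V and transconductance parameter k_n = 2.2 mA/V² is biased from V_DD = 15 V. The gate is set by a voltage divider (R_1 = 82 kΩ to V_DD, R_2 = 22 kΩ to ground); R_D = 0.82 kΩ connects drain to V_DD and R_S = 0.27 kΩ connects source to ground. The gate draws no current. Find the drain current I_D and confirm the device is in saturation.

I_D ≈ 0.36 mA

V_G = V_DD·R_2/(R_1+R_2) = 15×22/104 = 3.17 V.
Assume saturation: I_D = (k_n/2)(V_GS − V_t)² with V_GS = V_G − I_D·R_S = 3.17 − 0.27·I_D.
Substituting gives 0.0802·I_D² − 1.4·I_D + 0.498 = 0, with roots I_D = 0.364 or 17.1 mA.
The root I_D = 17.1 mA gives V_GS = -1.44 V ≤ V_t, so take I_D = 0.364 mA.
Then V_GS = 3.07 V and V_DS = V_DD − I_D(R_D+R_S) = 15 − 0.364×1.09 = 14.6 V.
Saturation requires V_DS ≥ V_GS − V_t = 0.575 V; 14.6 ≥ 0.575 ✓.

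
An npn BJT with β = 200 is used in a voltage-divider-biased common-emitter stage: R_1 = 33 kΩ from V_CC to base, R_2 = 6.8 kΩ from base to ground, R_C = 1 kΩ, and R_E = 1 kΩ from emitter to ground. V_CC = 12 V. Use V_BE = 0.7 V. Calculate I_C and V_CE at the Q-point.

Thevenize the base divider: V_Th = V_CC·R_2/(R_1+R_2) = 12×6.8/39.8 = 2.05 V, R_Th = R_1‖R_2 = 5.64 kΩ.
Base-emitter loop: V_Th = I_B·R_Th + V_BE + (β+1)I_B·R_E, so I_B = (2.05 − 0.7) / (5.64 + 201×1) = 0.00653 mA.
I_C = β·I_B = 200×0.00653 = 1.31 mA, and I_E = (β+1)I_B = 1.31 mA.
V_CE = V_CC − I_C·R_C − I_E·R_E = 12 − 1.31×1 − 1.31×1 = 9.38 V.
V_CE = 9.38 V > 0.2 V confirms active-region operation.

I_C ≈ 1.3 mA, V_CE ≈ 9.4 V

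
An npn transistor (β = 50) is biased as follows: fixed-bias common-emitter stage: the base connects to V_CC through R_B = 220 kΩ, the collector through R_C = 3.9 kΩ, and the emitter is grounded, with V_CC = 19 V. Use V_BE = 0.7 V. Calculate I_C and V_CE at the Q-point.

I_C ≈ 4.2 mA, V_CE ≈ 2.8 V

Base loop: V_CC = I_B·R_B + V_BE, so I_B = (19 − 0.7)/220 kΩ = 0.0832 mA.
In the active region I_C = β·I_B = 50 × 0.0832 = 4.16 mA.
Collector loop: V_CE = V_CC − I_C·R_C = 19 − 4.16×3.9 = 2.78 V.
Since V_CE = 2.78 V > V_CE(sat) ≈ 0.2 V, the transistor is in the active region as assumed.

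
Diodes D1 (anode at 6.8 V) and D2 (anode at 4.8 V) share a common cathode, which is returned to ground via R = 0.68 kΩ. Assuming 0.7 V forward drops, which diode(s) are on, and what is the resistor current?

Only D1 conducts; I_R ≈ 9 mA

Assume both conduct. Then node N would need to be at both 6.8−0.7 = 6.1 V and 4.8−0.7 = 4.1 V, which is impossible.
Assume only D1 conducts: V_N = 6.8 − 0.7 = 6.1 V, so I_R = 6.1/0.68 = 8.97 mA.
Check D2: its anode-to-cathode voltage is 4.8 − 6.1 = -1.3 V < 0.7 V, so it is off. The assumption is consistent.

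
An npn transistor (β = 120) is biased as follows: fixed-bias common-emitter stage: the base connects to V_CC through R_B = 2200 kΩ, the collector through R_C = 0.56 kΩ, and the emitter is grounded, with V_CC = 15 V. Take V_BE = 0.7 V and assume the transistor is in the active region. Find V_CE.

V_CE ≈ 15 V

Base loop: V_CC = I_B·R_B + V_BE, so I_B = (15 − 0.7)/2200 kΩ = 0.0065 mA.
In the active region I_C = β·I_B = 120 × 0.0065 = 0.78 mA.
Collector loop: V_CE = V_CC − I_C·R_C = 15 − 0.78×0.56 = 14.6 V.
Since V_CE = 14.6 V > V_CE(sat) ≈ 0.2 V, the transistor is in the active region as assumed.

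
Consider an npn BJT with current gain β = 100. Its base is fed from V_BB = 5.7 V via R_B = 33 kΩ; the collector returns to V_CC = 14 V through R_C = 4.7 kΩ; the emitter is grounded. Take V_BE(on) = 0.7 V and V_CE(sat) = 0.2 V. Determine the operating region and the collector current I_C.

Assume active: I_B = (5.7 − 0.7)/33 = 0.152 mA, giving I_C = β·I_B = 15.2 mA.
But then V_CE = 14 − 15.2×4.7 = -57.2 V < V_CE(sat) = 0.2 V — impossible in the active region.
So the transistor is saturated. With V_CE = 0.2 V, I_C = (V_CC − 0.2)/R_C = 13.8/4.7 = 2.94 mA.
Check: β·I_B = 15.2 mA > I_C = 2.94 mA, confirming saturation.

saturation; I_C ≈ 2.9 mA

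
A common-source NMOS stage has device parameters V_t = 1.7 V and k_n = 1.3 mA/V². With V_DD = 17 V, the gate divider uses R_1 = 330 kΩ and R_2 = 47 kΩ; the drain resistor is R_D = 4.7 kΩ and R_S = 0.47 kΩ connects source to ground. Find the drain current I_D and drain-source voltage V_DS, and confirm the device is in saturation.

I_D ≈ 0.092 mA, V_DS ≈ 17 V

V_G = V_DD·R_2/(R_1+R_2) = 17×47/377 = 2.12 V.
Assume saturation: I_D = (k_n/2)(V_GS − V_t)² with V_GS = V_G − I_D·R_S = 2.12 − 0.47·I_D.
Substituting gives 0.144·I_D² − 1.26·I_D + 0.114 = 0, with roots I_D = 0.092 or 8.66 mA.
The root I_D = 8.66 mA gives V_GS = -1.95 V ≤ V_t, so take I_D = 0.092 mA.
Then V_GS = 2.08 V and V_DS = V_DD − I_D(R_D+R_S) = 17 − 0.092×5.17 = 16.5 V.
Saturation requires V_DS ≥ V_GS − V_t = 0.376 V; 16.5 ≥ 0.376 ✓.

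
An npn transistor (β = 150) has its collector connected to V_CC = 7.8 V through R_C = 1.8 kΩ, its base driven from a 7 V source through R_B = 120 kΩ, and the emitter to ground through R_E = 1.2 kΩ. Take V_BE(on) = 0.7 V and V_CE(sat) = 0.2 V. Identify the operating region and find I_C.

Assume active: I_B = (7 − 0.7)/(120 + 151×1.2) = 0.0209 mA, I_C = β·I_B = 3.14 mA.
Then V_CE = 7.8 − 3.14×1.8 − 3.16×1.2 = -1.64 V < 0.2 V — the active assumption fails.
Re-solve with V_CE = 0.2 V. KCL at the emitter: V_E/R_E = (V_BB−0.7−V_E)/R_B + (V_CC−0.2−V_E)/R_C, giving V_E = 3.06 V.
I_C = (V_CC − 0.2 − V_E)/R_C = (7.6 − 3.06)/1.8 = 2.52 mA.
Check: I_B = (6.3 − 3.06)/120 = 0.027 mA, and β·I_B = 4.05 mA > I_C, confirming saturation.

saturation; I_C ≈ 2.5 mA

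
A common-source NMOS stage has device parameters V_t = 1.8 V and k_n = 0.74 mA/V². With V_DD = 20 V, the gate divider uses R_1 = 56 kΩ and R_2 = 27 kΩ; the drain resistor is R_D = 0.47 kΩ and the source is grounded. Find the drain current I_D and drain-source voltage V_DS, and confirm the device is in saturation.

I_D ≈ 8.2 mA, V_DS ≈ 16 V

V_G = V_DD·R_2/(R_1+R_2) = 20×27/83 = 6.51 V. With the source grounded, V_GS = V_G = 6.51 V.
Assume saturation: I_D = (k_n/2)(V_GS − V_t)² = (0.74/2)×(6.51 − 1.8)² = 0.37×4.71² = 8.19 mA.
V_DS = V_DD − I_D·R_D = 20 − 8.19×0.47 = 16.1 V.
Saturation requires V_DS ≥ V_GS − V_t = 4.71 V; 16.1 ≥ 4.71 ✓.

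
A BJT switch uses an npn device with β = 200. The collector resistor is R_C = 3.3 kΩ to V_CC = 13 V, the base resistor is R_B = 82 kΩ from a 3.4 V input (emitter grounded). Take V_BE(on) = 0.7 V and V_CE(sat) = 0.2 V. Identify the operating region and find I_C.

saturation; I_C ≈ 3.9 mA

Assume active: I_B = (3.4 − 0.7)/82 = 0.0329 mA, giving I_C = β·I_B = 6.59 mA.
But then V_CE = 13 − 6.59×3.3 = -8.73 V < V_CE(sat) = 0.2 V — impossible in the active region.
So the transistor is saturated. With V_CE = 0.2 V, I_C = (V_CC − 0.2)/R_C = 12.8/3.3 = 3.88 mA.
Check: β·I_B = 6.59 mA > I_C = 3.88 mA, confirming saturation.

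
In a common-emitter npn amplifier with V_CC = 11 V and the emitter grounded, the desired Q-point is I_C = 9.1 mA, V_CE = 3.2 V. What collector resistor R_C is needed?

Collector loop: V_CC = I_C·R_C + V_CE.
R_C = (V_CC − V_CE)/I_C = (11 − 3.2)/9.1 = 0.857 kΩ.

R_C ≈ 0.86 kΩ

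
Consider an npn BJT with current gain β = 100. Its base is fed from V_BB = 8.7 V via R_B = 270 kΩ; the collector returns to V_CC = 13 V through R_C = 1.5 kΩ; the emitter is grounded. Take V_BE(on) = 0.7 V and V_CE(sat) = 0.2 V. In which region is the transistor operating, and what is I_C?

active; I_C ≈ 3 mA

Assume active. Base-emitter loop: I_B = (V_BB − V_BE)/R_B = (8.7 − 0.7)/270 = 0.0296 mA.
I_C = β·I_B = 100×0.0296 = 2.96 mA.
V_CE = V_CC − I_C·R_C = 13 − 2.96×1.5 = 8.56 V > V_CE(sat), so the active-region assumption holds.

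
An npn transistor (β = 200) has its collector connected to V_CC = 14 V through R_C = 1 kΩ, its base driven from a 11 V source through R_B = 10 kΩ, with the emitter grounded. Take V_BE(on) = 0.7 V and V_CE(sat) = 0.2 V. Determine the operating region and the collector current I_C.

saturation; I_C ≈ 14 mA

Assume active: I_B = (11 − 0.7)/10 = 1.03 mA, giving I_C = β·I_B = 206 mA.
But then V_CE = 14 − 206×1 = -192 V < V_CE(sat) = 0.2 V — impossible in the active region.
So the transistor is saturated. With V_CE = 0.2 V, I_C = (V_CC − 0.2)/R_C = 13.8/1 = 13.8 mA.
Check: β·I_B = 206 mA > I_C = 13.8 mA, confirming saturation.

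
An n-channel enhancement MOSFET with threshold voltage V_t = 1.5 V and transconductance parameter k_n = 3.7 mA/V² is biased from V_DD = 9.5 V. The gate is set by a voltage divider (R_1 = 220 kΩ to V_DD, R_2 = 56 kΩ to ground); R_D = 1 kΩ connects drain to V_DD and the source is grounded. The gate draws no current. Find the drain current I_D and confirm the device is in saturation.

V_G = V_DD·R_2/(R_1+R_2) = 9.5×56/276 = 1.93 V. With the source grounded, V_GS = V_G = 1.93 V.
Assume saturation: I_D = (k_n/2)(V_GS − V_t)² = (3.7/2)×(1.93 − 1.5)² = 1.85×0.428² = 0.338 mA.
V_DS = V_DD − I_D·R_D = 9.5 − 0.338×1 = 9.16 V.
Saturation requires V_DS ≥ V_GS − V_t = 0.428 V; 9.16 ≥ 0.428 ✓.

I_D ≈ 0.34 mA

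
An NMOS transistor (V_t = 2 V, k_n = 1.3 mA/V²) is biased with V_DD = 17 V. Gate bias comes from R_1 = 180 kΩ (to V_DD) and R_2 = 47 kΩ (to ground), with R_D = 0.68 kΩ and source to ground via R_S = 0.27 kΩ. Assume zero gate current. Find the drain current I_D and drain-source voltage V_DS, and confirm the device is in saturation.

V_G = V_DD·R_2/(R_1+R_2) = 17×47/227 = 3.52 V.
Assume saturation: I_D = (k_n/2)(V_GS − V_t)² with V_GS = V_G − I_D·R_S = 3.52 − 0.27·I_D.
Substituting gives 0.0474·I_D² − 1.53·I_D + 1.5 = 0, with roots I_D = 1.01 or 31.4 mA.
The root I_D = 31.4 mA gives V_GS = -4.94 V ≤ V_t, so take I_D = 1.01 mA.
Then V_GS = 3.25 V and V_DS = V_DD − I_D(R_D+R_S) = 17 − 1.01×0.95 = 16 V.
Saturation requires V_DS ≥ V_GS − V_t = 1.25 V; 16 ≥ 1.25 ✓.

I_D ≈ 1 mA, V_DS ≈ 16 V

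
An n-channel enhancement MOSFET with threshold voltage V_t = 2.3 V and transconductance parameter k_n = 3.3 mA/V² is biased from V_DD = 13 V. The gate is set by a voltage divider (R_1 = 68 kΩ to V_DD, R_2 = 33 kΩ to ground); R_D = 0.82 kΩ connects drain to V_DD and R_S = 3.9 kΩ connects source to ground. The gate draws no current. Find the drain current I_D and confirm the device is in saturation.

V_G = V_DD·R_2/(R_1+R_2) = 13×33/101 = 4.25 V.
Assume saturation: I_D = (k_n/2)(V_GS − V_t)² with V_GS = V_G − I_D·R_S = 4.25 − 3.9·I_D.
Substituting gives 25.1·I_D² − 26.1·I_D + 6.26 = 0, with roots I_D = 0.377 or 0.662 mA.
The root I_D = 0.662 mA gives V_GS = 1.67 V ≤ V_t, so take I_D = 0.377 mA.
Then V_GS = 2.78 V and V_DS = V_DD − I_D(R_D+R_S) = 13 − 0.377×4.72 = 11.2 V.
Saturation requires V_DS ≥ V_GS − V_t = 0.478 V; 11.2 ≥ 0.478 ✓.

I_D ≈ 0.38 mA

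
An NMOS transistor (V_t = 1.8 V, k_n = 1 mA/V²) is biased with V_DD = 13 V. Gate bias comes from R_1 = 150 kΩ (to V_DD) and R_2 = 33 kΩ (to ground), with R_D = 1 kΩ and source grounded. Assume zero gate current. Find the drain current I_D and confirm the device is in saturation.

I_D ≈ 0.15 mA

V_G = V_DD·R_2/(R_1+R_2) = 13×33/183 = 2.34 V. With the source grounded, V_GS = V_G = 2.34 V.
Assume saturation: I_D = (k_n/2)(V_GS − V_t)² = (1/2)×(2.34 − 1.8)² = 0.5×0.544² = 0.148 mA.
V_DS = V_DD − I_D·R_D = 13 − 0.148×1 = 12.9 V.
Saturation requires V_DS ≥ V_GS − V_t = 0.544 V; 12.9 ≥ 0.544 ✓.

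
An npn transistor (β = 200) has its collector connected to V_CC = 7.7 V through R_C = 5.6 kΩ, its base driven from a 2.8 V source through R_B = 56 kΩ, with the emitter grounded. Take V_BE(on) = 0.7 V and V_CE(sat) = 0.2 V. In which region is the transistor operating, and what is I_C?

saturation; I_C ≈ 1.3 mA

Assume active: I_B = (2.8 − 0.7)/56 = 0.0375 mA, giving I_C = β·I_B = 7.5 mA.
But then V_CE = 7.7 − 7.5×5.6 = -34.3 V < V_CE(sat) = 0.2 V — impossible in the active region.
So the transistor is saturated. With V_CE = 0.2 V, I_C = (V_CC − 0.2)/R_C = 7.5/5.6 = 1.34 mA.
Check: β·I_B = 7.5 mA > I_C = 1.34 mA, confirming saturation.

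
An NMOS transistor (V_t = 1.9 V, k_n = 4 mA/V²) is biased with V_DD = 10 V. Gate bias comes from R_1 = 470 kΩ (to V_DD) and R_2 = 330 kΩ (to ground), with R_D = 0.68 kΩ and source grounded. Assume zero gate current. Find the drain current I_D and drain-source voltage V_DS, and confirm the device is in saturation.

V_G = V_DD·R_2/(R_1+R_2) = 10×330/800 = 4.12 V. With the source grounded, V_GS = V_G = 4.12 V.
Assume saturation: I_D = (k_n/2)(V_GS − V_t)² = (4/2)×(4.12 − 1.9)² = 2×2.23² = 9.9 mA.
V_DS = V_DD − I_D·R_D = 10 − 9.9×0.68 = 3.27 V.
Saturation requires V_DS ≥ V_GS − V_t = 2.23 V; 3.27 ≥ 2.23 ✓.

I_D ≈ 9.9 mA, V_DS ≈ 3.3 V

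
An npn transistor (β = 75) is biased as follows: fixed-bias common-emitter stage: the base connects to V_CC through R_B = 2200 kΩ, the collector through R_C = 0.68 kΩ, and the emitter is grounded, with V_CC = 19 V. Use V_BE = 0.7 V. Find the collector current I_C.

I_C ≈ 0.62 mA

Base loop: V_CC = I_B·R_B + V_BE, so I_B = (19 − 0.7)/2200 kΩ = 0.00832 mA.
In the active region I_C = β·I_B = 75 × 0.00832 = 0.624 mA.
Collector loop: V_CE = V_CC − I_C·R_C = 19 − 0.624×0.68 = 18.6 V.
Since V_CE = 18.6 V > V_CE(sat) ≈ 0.2 V, the transistor is in the active region as assumed.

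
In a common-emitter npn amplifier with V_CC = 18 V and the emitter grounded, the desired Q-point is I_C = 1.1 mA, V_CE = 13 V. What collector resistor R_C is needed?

R_C ≈ 4.5 kΩ

Collector loop: V_CC = I_C·R_C + V_CE.
R_C = (V_CC − V_CE)/I_C = (18 − 13)/1.1 = 4.55 kΩ.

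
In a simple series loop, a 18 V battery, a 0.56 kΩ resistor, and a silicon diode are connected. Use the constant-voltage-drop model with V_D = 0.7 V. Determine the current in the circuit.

KVL around the loop: 18 = V_D + I·R = 0.7 + I × 0.56 kΩ.
So I = (18 − 0.7) / 0.56 kΩ = 17.3 / 0.56 = 30.9 mA.

I ≈ 31 mA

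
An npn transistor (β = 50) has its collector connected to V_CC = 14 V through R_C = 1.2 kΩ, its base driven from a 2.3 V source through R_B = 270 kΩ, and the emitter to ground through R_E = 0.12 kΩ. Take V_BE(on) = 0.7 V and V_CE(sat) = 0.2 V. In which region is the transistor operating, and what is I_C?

Assume active. Base-emitter loop: I_B = (V_BB − V_BE)/(R_B + (β+1)R_E) = (2.3 − 0.7)/(270 + 51×0.12) = 0.00579 mA.
I_C = β·I_B = 50×0.00579 = 0.29 mA.
V_CE = V_CC − I_C·R_C − I_E·R_E = 14 − 0.29×1.2 − 0.296×0.12 = 13.6 V > V_CE(sat), so the active-region assumption holds.

active; I_C ≈ 0.29 mA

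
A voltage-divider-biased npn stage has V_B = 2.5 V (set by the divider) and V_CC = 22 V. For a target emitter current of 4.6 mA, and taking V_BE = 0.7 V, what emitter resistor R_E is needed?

R_E ≈ 0.39 kΩ

V_E = V_B − V_BE = 2.5 − 0.7 = 1.8 V.
R_E = V_E / I_E = 1.8 / 4.6 = 0.391 kΩ.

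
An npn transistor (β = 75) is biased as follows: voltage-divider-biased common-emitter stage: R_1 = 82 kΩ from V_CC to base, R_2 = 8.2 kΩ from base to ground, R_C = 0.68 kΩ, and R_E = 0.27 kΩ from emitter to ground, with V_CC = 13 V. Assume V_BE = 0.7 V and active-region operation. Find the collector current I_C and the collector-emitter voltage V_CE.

Thevenize the base divider: V_Th = V_CC·R_2/(R_1+R_2) = 13×8.2/90.2 = 1.18 V, R_Th = R_1‖R_2 = 7.45 kΩ.
Base-emitter loop: V_Th = I_B·R_Th + V_BE + (β+1)I_B·R_E, so I_B = (1.18 − 0.7) / (7.45 + 76×0.27) = 0.0172 mA.
I_C = β·I_B = 75×0.0172 = 1.29 mA, and I_E = (β+1)I_B = 1.31 mA.
V_CE = V_CC − I_C·R_C − I_E·R_E = 13 − 1.29×0.68 − 1.31×0.27 = 11.8 V.
V_CE = 11.8 V > 0.2 V confirms active-region operation.

I_C ≈ 1.3 mA, V_CE ≈ 12 V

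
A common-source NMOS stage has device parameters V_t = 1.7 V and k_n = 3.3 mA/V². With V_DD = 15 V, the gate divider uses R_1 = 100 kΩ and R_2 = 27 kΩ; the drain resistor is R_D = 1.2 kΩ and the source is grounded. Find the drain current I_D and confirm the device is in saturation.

I_D ≈ 3.7 mA

V_G = V_DD·R_2/(R_1+R_2) = 15×27/127 = 3.19 V. With the source grounded, V_GS = V_G = 3.19 V.
Assume saturation: I_D = (k_n/2)(V_GS − V_t)² = (3.3/2)×(3.19 − 1.7)² = 1.65×1.49² = 3.66 mA.
V_DS = V_DD − I_D·R_D = 15 − 3.66×1.2 = 10.6 V.
Saturation requires V_DS ≥ V_GS − V_t = 1.49 V; 10.6 ≥ 1.49 ✓.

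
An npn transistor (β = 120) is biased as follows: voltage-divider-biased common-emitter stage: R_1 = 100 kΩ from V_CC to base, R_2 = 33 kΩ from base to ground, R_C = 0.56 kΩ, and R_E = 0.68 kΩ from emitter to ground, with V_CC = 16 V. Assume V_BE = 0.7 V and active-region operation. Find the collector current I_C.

I_C ≈ 3.7 mA

Thevenize the base divider: V_Th = V_CC·R_2/(R_1+R_2) = 16×33/133 = 3.97 V, R_Th = R_1‖R_2 = 24.8 kΩ.
Base-emitter loop: V_Th = I_B·R_Th + V_BE + (β+1)I_B·R_E, so I_B = (3.97 − 0.7) / (24.8 + 121×0.68) = 0.0305 mA.
I_C = β·I_B = 120×0.0305 = 3.66 mA, and I_E = (β+1)I_B = 3.69 mA.
V_CE = V_CC − I_C·R_C − I_E·R_E = 16 − 3.66×0.56 − 3.69×0.68 = 11.4 V.
V_CE = 11.4 V > 0.2 V confirms active-region operation.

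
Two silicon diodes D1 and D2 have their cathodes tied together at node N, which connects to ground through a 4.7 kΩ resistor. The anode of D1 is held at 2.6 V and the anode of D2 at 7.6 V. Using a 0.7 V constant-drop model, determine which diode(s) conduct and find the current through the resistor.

Only D2 conducts; I_R ≈ 1.5 mA

Assume both conduct. Then node N would need to be at both 2.6−0.7 = 1.9 V and 7.6−0.7 = 6.9 V, which is impossible.
Assume only D2 conducts: V_N = 7.6 − 0.7 = 6.9 V, so I_R = 6.9/4.7 = 1.47 mA.
Check D1: its anode-to-cathode voltage is 2.6 − 6.9 = -4.3 V < 0.7 V, so it is off. The assumption is consistent.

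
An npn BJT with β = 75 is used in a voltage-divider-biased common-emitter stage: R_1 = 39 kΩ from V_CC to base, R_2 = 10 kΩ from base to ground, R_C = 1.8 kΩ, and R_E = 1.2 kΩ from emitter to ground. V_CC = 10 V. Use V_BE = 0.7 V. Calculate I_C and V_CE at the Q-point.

I_C ≈ 1 mA, V_CE ≈ 6.9 V

Thevenize the base divider: V_Th = V_CC·R_2/(R_1+R_2) = 10×10/49 = 2.04 V, R_Th = R_1‖R_2 = 7.96 kΩ.
Base-emitter loop: V_Th = I_B·R_Th + V_BE + (β+1)I_B·R_E, so I_B = (2.04 − 0.7) / (7.96 + 76×1.2) = 0.0135 mA.
I_C = β·I_B = 75×0.0135 = 1.01 mA, and I_E = (β+1)I_B = 1.03 mA.
V_CE = V_CC − I_C·R_C − I_E·R_E = 10 − 1.01×1.8 − 1.03×1.2 = 6.94 V.
V_CE = 6.94 V > 0.2 V confirms active-region operation.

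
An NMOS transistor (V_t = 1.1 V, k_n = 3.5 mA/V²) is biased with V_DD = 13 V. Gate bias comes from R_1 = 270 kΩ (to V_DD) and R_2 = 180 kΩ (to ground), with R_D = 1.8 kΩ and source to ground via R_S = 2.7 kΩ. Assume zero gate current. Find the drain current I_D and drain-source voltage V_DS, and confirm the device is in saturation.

V_G = V_DD·R_2/(R_1+R_2) = 13×180/450 = 5.2 V.
Assume saturation: I_D = (k_n/2)(V_GS − V_t)² with V_GS = V_G − I_D·R_S = 5.2 − 2.7·I_D.
Substituting gives 12.8·I_D² − 39.7·I_D + 29.4 = 0, with roots I_D = 1.21 or 1.9 mA.
The root I_D = 1.9 mA gives V_GS = 0.0567 V ≤ V_t, so take I_D = 1.21 mA.
Then V_GS = 1.93 V and V_DS = V_DD − I_D(R_D+R_S) = 13 − 1.21×4.5 = 7.55 V.
Saturation requires V_DS ≥ V_GS − V_t = 0.832 V; 7.55 ≥ 0.832 ✓.

I_D ≈ 1.2 mA, V_DS ≈ 7.6 V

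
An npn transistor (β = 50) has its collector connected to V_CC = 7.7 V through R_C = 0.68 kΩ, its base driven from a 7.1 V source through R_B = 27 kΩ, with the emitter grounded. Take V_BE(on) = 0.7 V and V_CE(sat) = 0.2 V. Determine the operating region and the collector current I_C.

saturation; I_C ≈ 11 mA

Assume active: I_B = (7.1 − 0.7)/27 = 0.237 mA, giving I_C = β·I_B = 11.9 mA.
But then V_CE = 7.7 − 11.9×0.68 = -0.359 V < V_CE(sat) = 0.2 V — impossible in the active region.
So the transistor is saturated. With V_CE = 0.2 V, I_C = (V_CC − 0.2)/R_C = 7.5/0.68 = 11 mA.
Check: β·I_B = 11.9 mA > I_C = 11 mA, confirming saturation.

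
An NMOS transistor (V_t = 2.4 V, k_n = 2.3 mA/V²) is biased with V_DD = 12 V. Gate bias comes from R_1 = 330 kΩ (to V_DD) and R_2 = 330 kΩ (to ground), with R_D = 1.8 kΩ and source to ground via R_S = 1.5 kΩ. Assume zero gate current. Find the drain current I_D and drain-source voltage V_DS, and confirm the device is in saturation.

V_G = V_DD·R_2/(R_1+R_2) = 12×330/660 = 6 V.
Assume saturation: I_D = (k_n/2)(V_GS − V_t)² with V_GS = V_G − I_D·R_S = 6 − 1.5·I_D.
Substituting gives 2.59·I_D² − 13.4·I_D + 14.9 = 0, with roots I_D = 1.61 or 3.58 mA.
The root I_D = 3.58 mA gives V_GS = 0.637 V ≤ V_t, so take I_D = 1.61 mA.
Then V_GS = 3.58 V and V_DS = V_DD − I_D(R_D+R_S) = 12 − 1.61×3.3 = 6.68 V.
Saturation requires V_DS ≥ V_GS − V_t = 1.18 V; 6.68 ≥ 1.18 ✓.

I_D ≈ 1.6 mA, V_DS ≈ 6.7 V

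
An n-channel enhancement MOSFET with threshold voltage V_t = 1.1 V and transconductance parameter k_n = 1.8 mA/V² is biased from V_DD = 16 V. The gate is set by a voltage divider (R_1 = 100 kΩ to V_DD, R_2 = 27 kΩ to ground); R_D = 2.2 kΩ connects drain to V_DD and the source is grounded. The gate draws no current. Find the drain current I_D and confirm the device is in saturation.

I_D ≈ 4.8 mA

V_G = V_DD·R_2/(R_1+R_2) = 16×27/127 = 3.4 V. With the source grounded, V_GS = V_G = 3.4 V.
Assume saturation: I_D = (k_n/2)(V_GS − V_t)² = (1.8/2)×(3.4 − 1.1)² = 0.9×2.3² = 4.77 mA.
V_DS = V_DD − I_D·R_D = 16 − 4.77×2.2 = 5.51 V.
Saturation requires V_DS ≥ V_GS − V_t = 2.3 V; 5.51 ≥ 2.3 ✓.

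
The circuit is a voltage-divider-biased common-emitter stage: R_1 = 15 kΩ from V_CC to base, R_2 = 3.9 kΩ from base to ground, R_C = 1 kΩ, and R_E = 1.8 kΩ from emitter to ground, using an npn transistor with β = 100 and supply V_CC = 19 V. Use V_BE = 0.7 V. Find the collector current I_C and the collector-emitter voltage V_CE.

Thevenize the base divider: V_Th = V_CC·R_2/(R_1+R_2) = 19×3.9/18.9 = 3.92 V, R_Th = R_1‖R_2 = 3.1 kΩ.
Base-emitter loop: V_Th = I_B·R_Th + V_BE + (β+1)I_B·R_E, so I_B = (3.92 − 0.7) / (3.1 + 101×1.8) = 0.0174 mA.
I_C = β·I_B = 100×0.0174 = 1.74 mA, and I_E = (β+1)I_B = 1.76 mA.
V_CE = V_CC − I_C·R_C − I_E·R_E = 19 − 1.74×1 − 1.76×1.8 = 14.1 V.
V_CE = 14.1 V > 0.2 V confirms active-region operation.

I_C ≈ 1.7 mA, V_CE ≈ 14 V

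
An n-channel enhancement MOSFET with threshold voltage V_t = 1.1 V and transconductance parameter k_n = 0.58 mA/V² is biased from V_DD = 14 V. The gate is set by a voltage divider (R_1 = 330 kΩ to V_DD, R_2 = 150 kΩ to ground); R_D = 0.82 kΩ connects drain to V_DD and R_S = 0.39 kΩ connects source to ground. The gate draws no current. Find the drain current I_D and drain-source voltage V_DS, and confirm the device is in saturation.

V_G = V_DD·R_2/(R_1+R_2) = 14×150/480 = 4.38 V.
Assume saturation: I_D = (k_n/2)(V_GS − V_t)² with V_GS = V_G − I_D·R_S = 4.38 − 0.39·I_D.
Substituting gives 0.0441·I_D² − 1.74·I_D + 3.11 = 0, with roots I_D = 1.88 or 37.6 mA.
The root I_D = 37.6 mA gives V_GS = -10.3 V ≤ V_t, so take I_D = 1.88 mA.
Then V_GS = 3.64 V and V_DS = V_DD − I_D(R_D+R_S) = 14 − 1.88×1.21 = 11.7 V.
Saturation requires V_DS ≥ V_GS − V_t = 2.54 V; 11.7 ≥ 2.54 ✓.

I_D ≈ 1.9 mA, V_DS ≈ 12 V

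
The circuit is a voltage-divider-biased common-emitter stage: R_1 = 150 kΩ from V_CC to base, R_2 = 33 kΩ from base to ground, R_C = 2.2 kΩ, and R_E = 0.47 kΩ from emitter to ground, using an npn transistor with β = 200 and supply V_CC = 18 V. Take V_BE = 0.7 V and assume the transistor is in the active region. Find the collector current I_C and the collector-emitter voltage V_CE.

Thevenize the base divider: V_Th = V_CC·R_2/(R_1+R_2) = 18×33/183 = 3.25 V, R_Th = R_1‖R_2 = 27 kΩ.
Base-emitter loop: V_Th = I_B·R_Th + V_BE + (β+1)I_B·R_E, so I_B = (3.25 − 0.7) / (27 + 201×0.47) = 0.021 mA.
I_C = β·I_B = 200×0.021 = 4.19 mA, and I_E = (β+1)I_B = 4.21 mA.
V_CE = V_CC − I_C·R_C − I_E·R_E = 18 − 4.19×2.2 − 4.21×0.47 = 6.8 V.
V_CE = 6.8 V > 0.2 V confirms active-region operation.

I_C ≈ 4.2 mA, V_CE ≈ 6.8 V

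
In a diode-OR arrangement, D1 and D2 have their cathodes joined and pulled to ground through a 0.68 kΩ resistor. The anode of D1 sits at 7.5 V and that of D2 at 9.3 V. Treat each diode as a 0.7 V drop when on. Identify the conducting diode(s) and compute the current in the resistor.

Only D2 conducts; I_R ≈ 13 mA

Assume both conduct. Then node N would need to be at both 7.5−0.7 = 6.8 V and 9.3−0.7 = 8.6 V, which is impossible.
Assume only D2 conducts: V_N = 9.3 − 0.7 = 8.6 V, so I_R = 8.6/0.68 = 12.6 mA.
Check D1: its anode-to-cathode voltage is 7.5 − 8.6 = -1.1 V < 0.7 V, so it is off. The assumption is consistent.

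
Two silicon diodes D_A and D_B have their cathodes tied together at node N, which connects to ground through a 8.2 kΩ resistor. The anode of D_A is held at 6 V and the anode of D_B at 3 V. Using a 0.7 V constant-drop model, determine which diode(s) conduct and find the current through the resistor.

Assume both conduct. Then node N would need to be at both 6−0.7 = 5.3 V and 3−0.7 = 2.3 V, which is impossible.
Assume only D_A conducts: V_N = 6 − 0.7 = 5.3 V, so I_R = 5.3/8.2 = 0.646 mA.
Check D_B: its anode-to-cathode voltage is 3 − 5.3 = -2.3 V < 0.7 V, so it is off. The assumption is consistent.

Only D_A conducts; I_R ≈ 0.65 mA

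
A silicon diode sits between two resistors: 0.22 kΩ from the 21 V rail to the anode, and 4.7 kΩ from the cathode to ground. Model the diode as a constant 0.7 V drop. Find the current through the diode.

I ≈ 4.1 mA

The two resistors are in series with the diode, so KVL gives 21 = I·0.22 + 0.7 + I·4.7.
I = (21 − 0.7) / (0.22 + 4.7) kΩ = 20.3 / 4.92 = 4.13 mA.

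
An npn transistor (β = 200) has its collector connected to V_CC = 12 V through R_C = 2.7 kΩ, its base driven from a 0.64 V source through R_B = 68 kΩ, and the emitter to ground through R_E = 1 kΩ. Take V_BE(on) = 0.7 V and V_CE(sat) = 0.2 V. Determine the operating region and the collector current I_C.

V_BB = 0.64 V ≤ V_BE(on) = 0.7 V, so the base-emitter junction is not forward biased.
The transistor is in cutoff: I_B = I_C = 0.

cutoff; I_C ≈ 0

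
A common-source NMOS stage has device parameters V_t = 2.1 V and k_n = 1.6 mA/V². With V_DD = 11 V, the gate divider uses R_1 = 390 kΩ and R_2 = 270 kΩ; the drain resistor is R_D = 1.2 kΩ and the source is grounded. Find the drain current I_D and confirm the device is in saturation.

I_D ≈ 4.6 mA

V_G = V_DD·R_2/(R_1+R_2) = 11×270/660 = 4.5 V. With the source grounded, V_GS = V_G = 4.5 V.
Assume saturation: I_D = (k_n/2)(V_GS − V_t)² = (1.6/2)×(4.5 − 2.1)² = 0.8×2.4² = 4.61 mA.
V_DS = V_DD − I_D·R_D = 11 − 4.61×1.2 = 5.47 V.
Saturation requires V_DS ≥ V_GS − V_t = 2.4 V; 5.47 ≥ 2.4 ✓.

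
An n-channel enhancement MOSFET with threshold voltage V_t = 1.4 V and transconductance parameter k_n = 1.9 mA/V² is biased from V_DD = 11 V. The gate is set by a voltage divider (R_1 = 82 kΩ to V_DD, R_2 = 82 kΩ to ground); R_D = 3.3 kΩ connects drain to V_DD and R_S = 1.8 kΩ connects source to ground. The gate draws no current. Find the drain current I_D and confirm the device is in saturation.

I_D ≈ 1.6 mA

V_G = V_DD·R_2/(R_1+R_2) = 11×82/164 = 5.5 V.
Assume saturation: I_D = (k_n/2)(V_GS − V_t)² with V_GS = V_G − I_D·R_S = 5.5 − 1.8·I_D.
Substituting gives 3.08·I_D² − 15·I_D + 16 = 0, with roots I_D = 1.56 or 3.32 mA.
The root I_D = 3.32 mA gives V_GS = -0.468 V ≤ V_t, so take I_D = 1.56 mA.
Then V_GS = 2.68 V and V_DS = V_DD − I_D(R_D+R_S) = 11 − 1.56×5.1 = 3.02 V.
Saturation requires V_DS ≥ V_GS − V_t = 1.28 V; 3.02 ≥ 1.28 ✓.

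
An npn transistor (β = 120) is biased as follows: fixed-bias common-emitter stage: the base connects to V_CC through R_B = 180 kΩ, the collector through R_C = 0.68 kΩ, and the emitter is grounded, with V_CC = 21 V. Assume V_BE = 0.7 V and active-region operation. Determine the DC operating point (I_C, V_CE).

I_C ≈ 14 mA, V_CE ≈ 12 V

Base loop: V_CC = I_B·R_B + V_BE, so I_B = (21 − 0.7)/180 kΩ = 0.113 mA.
In the active region I_C = β·I_B = 120 × 0.113 = 13.5 mA.
Collector loop: V_CE = V_CC − I_C·R_C = 21 − 13.5×0.68 = 11.8 V.
Since V_CE = 11.8 V > V_CE(sat) ≈ 0.2 V, the transistor is in the active region as assumed.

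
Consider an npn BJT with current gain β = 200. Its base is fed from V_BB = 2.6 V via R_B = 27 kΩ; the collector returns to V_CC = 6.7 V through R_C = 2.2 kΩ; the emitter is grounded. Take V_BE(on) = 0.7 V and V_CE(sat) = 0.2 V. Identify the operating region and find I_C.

Assume active: I_B = (2.6 − 0.7)/27 = 0.0704 mA, giving I_C = β·I_B = 14.1 mA.
But then V_CE = 6.7 − 14.1×2.2 = -24.3 V < V_CE(sat) = 0.2 V — impossible in the active region.
So the transistor is saturated. With V_CE = 0.2 V, I_C = (V_CC − 0.2)/R_C = 6.5/2.2 = 2.95 mA.
Check: β·I_B = 14.1 mA > I_C = 2.95 mA, confirming saturation.

saturation; I_C ≈ 3 mA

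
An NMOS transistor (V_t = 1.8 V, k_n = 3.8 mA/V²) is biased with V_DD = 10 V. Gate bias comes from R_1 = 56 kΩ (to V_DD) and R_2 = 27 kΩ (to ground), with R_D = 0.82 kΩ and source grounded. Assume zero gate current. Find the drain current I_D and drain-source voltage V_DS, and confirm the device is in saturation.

V_G = V_DD·R_2/(R_1+R_2) = 10×27/83 = 3.25 V. With the source grounded, V_GS = V_G = 3.25 V.
Assume saturation: I_D = (k_n/2)(V_GS − V_t)² = (3.8/2)×(3.25 − 1.8)² = 1.9×1.45² = 4.01 mA.
V_DS = V_DD − I_D·R_D = 10 − 4.01×0.82 = 6.71 V.
Saturation requires V_DS ≥ V_GS − V_t = 1.45 V; 6.71 ≥ 1.45 ✓.

I_D ≈ 4 mA, V_DS ≈ 6.7 V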